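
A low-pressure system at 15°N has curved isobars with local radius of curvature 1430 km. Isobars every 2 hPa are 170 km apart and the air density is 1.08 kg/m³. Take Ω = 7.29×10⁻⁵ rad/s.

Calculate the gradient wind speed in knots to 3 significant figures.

Coriolis parameter at 15°N:
f = 2Ω sin φ = 2 × 7.29×10⁻⁵ × sin 15° = 3.77×10⁻⁵ s⁻¹
Pressure gradient: |∂P/∂n| = 200 Pa / 170000 m = 1.18×10⁻³ Pa/m
Geostrophic speed: V_g = |∂P/∂n|/(fρ) = 1.18×10⁻³/(3.77×10⁻⁵ × 1.08) = 28.9 m/s
Around a low, centrifugal force acts outward with Coriolis, so pressure-gradient force balances both:
(1/ρ)|∂P/∂n| = fV + V²/R  →  V² + fR·V − fR·V_g = 0
With fR = 3.77×10⁻⁵ × 1430×10³ m = 54.0 m/s:
V = [−fR + √((fR)² + 4 fR V_g)]/2 = [−54.0 + √(54.0² + 4×54.0×28.9)]/2 = 20.8 m/s
Subgeostrophic (V < V_g = 28.9 m/s), as expected around a low.
Converting: 20.8 m/s × 1.944 = 40.5 knots

40.5 knots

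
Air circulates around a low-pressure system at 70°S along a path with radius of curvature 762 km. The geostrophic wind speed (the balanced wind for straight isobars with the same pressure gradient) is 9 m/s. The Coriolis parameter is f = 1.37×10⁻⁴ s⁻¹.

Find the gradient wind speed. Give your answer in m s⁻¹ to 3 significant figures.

Around a low, centrifugal force acts outward with Coriolis, so pressure-gradient force balances both:
(1/ρ)|∂P/∂n| = fV + V²/R  →  V² + fR·V − fR·V_g = 0
With fR = 1.37×10⁻⁴ × 762×10³ m = 104 m/s:
V = [−fR + √((fR)² + 4 fR V_g)]/2 = [−104 + √(104² + 4×104×9)]/2 = 8.33 m/s
Subgeostrophic (V < V_g = 9 m/s), as expected around a low.

8.33 m s⁻¹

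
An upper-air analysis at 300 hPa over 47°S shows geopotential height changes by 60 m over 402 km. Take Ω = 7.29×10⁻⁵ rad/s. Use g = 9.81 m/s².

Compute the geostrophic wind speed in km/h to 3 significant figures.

Coriolis parameter at 47°S:
f = 2Ω sin φ = 2 × 7.29×10⁻⁵ × sin 47° = 1.07×10⁻⁴ s⁻¹
Height gradient: |∂Z/∂n| = 60 m / 402000 m = 1.49×10⁻⁴
On a pressure surface, geostrophic balance gives V_g = (g/f)|∂Z/∂n|:
V_g = 9.81 × 1.49×10⁻⁴ / 1.07×10⁻⁴ = 13.7 m/s
Converting: 13.7 m/s × 3.6 = 49.4 km/h

49.4 km/h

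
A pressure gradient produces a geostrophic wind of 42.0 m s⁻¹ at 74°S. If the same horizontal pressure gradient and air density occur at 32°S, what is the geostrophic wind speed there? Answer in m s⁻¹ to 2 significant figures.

With the same pressure gradient and density, V_g ∝ 1/f ∝ 1/sin φ.
V₂ = V₁ · sin φ₁ / sin φ₂ = 42.0 × sin 74° / sin 32°
V₂ = 42.0 × 0.9613/0.5299 = 76 m s⁻¹

76 m s⁻¹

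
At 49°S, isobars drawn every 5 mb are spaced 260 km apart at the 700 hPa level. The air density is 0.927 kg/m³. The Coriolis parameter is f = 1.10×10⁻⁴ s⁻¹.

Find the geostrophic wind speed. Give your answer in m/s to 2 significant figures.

Pressure gradient: |∂P/∂n| = 500 Pa / 260000 m = 1.92×10⁻³ Pa/m
Geostrophic balance (pressure-gradient force = Coriolis force):
V_g = (1/(fρ)) |∂P/∂n| = 1.92×10⁻³ / (1.10×10⁻⁴ × 0.927) = 18.9 m/s

19 m/s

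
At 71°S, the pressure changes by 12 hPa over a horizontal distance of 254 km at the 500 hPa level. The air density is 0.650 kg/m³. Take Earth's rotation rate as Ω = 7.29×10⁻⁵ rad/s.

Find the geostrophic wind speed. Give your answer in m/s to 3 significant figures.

Coriolis parameter at 71°S:
f = 2Ω sin φ = 2 × 7.29×10⁻⁵ × sin 71° = 1.38×10⁻⁴ s⁻¹
Pressure gradient: |∂P/∂n| = 1200 Pa / 254000 m = 4.72×10⁻³ Pa/m
Geostrophic balance (pressure-gradient force = Coriolis force):
V_g = (1/(fρ)) |∂P/∂n| = 4.72×10⁻³ / (1.38×10⁻⁴ × 0.650) = 52.7 m/s

52.7 m/s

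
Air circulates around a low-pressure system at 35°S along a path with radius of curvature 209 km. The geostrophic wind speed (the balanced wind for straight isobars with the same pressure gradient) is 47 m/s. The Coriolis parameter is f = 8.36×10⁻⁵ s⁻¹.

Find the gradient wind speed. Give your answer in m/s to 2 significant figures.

Around a low, centrifugal force acts outward with Coriolis, so pressure-gradient force balances both:
(1/ρ)|∂P/∂n| = fV + V²/R  →  V² + fR·V − fR·V_g = 0
With fR = 8.36×10⁻⁵ × 209×10³ m = 17.5 m/s:
V = [−fR + √((fR)² + 4 fR V_g)]/2 = [−17.5 + √(17.5² + 4×17.5×47)]/2 = 21.2 m/s
Subgeostrophic (V < V_g = 47 m/s), as expected around a low.

21 m/s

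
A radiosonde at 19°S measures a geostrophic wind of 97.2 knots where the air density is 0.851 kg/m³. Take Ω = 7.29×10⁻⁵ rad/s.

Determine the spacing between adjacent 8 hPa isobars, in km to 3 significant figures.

Coriolis parameter at 19°S:
f = 2Ω sin φ = 2 × 7.29×10⁻⁵ × sin 19° = 4.75×10⁻⁵ s⁻¹
Wind speed in SI: 97.2 knots = 50.0 m/s
Geostrophic balance rearranged: |∂P/∂n| = f ρ V_g
|∂P/∂n| = 4.75×10⁻⁵ × 0.851 × 50.0 = 2.02×10⁻³ Pa/m
Isobar spacing: Δn = ΔP/|∂P/∂n| = 800 Pa / 2.02×10⁻³ Pa/m = 396056 m ≈ 396 km

396 km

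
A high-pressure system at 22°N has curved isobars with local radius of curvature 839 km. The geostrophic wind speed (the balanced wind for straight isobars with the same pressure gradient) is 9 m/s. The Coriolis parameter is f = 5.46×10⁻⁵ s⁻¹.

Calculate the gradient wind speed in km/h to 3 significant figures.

44.3 km/h

Around a high, pressure-gradient force acts outward with centrifugal, so Coriolis balances both:
fV = (1/ρ)|∂P/∂n| + V²/R  →  V² − fR·V + fR·V_g = 0
With fR = 5.46×10⁻⁵ × 839×10³ m = 45.8 m/s:
V = [fR − √((fR)² − 4 fR V_g)]/2 = [45.8 − √(45.8² − 4×45.8×9)]/2 = 12.3 m/s
Supergeostrophic (V > V_g = 9 m/s), as expected around a high.
Converting: 12.3 m/s × 3.6 = 44.3 km/h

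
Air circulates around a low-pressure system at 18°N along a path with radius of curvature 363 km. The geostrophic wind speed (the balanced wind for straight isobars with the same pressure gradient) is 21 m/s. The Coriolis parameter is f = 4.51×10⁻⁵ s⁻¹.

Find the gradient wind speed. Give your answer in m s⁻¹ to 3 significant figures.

12.1 m s⁻¹

Around a low, centrifugal force acts outward with Coriolis, so pressure-gradient force balances both:
(1/ρ)|∂P/∂n| = fV + V²/R  →  V² + fR·V − fR·V_g = 0
With fR = 4.51×10⁻⁵ × 363×10³ m = 16.4 m/s:
V = [−fR + √((fR)² + 4 fR V_g)]/2 = [−16.4 + √(16.4² + 4×16.4×21)]/2 = 12.1 m/s
Subgeostrophic (V < V_g = 21 m/s), as expected around a low.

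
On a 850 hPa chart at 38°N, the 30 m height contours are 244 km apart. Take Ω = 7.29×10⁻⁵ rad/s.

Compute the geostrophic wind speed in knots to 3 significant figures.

26.1 knots

Coriolis parameter at 38°N:
f = 2Ω sin φ = 2 × 7.29×10⁻⁵ × sin 38° = 8.98×10⁻⁵ s⁻¹
Height gradient: |∂Z/∂n| = 30 m / 244000 m = 1.23×10⁻⁴
On a pressure surface, geostrophic balance gives V_g = (g/f)|∂Z/∂n|:
V_g = 9.81 × 1.23×10⁻⁴ / 8.98×10⁻⁵ = 13.4 m/s
Converting: 13.4 m/s × 1.944 = 26.1 knots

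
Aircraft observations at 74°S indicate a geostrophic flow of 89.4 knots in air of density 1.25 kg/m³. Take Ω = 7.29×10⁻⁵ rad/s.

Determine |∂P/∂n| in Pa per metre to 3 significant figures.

8.06×10⁻³ Pa/m

Coriolis parameter at 74°S:
f = 2Ω sin φ = 2 × 7.29×10⁻⁵ × sin 74° = 1.40×10⁻⁴ s⁻¹
Wind speed in SI: 89.4 knots = 46.0 m/s
Geostrophic balance rearranged: |∂P/∂n| = f ρ V_g
|∂P/∂n| = 1.40×10⁻⁴ × 1.25 × 46.0 = 8.06×10⁻³ Pa/m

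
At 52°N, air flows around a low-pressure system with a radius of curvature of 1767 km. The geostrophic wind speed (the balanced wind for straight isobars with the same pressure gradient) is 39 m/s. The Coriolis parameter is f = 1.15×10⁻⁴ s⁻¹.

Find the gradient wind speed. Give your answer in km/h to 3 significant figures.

Around a low, centrifugal force acts outward with Coriolis, so pressure-gradient force balances both:
(1/ρ)|∂P/∂n| = fV + V²/R  →  V² + fR·V − fR·V_g = 0
With fR = 1.15×10⁻⁴ × 1767×10³ m = 203 m/s:
V = [−fR + √((fR)² + 4 fR V_g)]/2 = [−203 + √(203² + 4×203×39)]/2 = 33.5 m/s
Subgeostrophic (V < V_g = 39 m/s), as expected around a low.
Converting: 33.5 m/s × 3.6 = 121 km/h

121 km/h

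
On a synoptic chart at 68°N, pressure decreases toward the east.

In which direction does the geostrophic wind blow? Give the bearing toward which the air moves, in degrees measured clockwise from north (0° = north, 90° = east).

The pressure-gradient force points toward the east (bearing 090°).
Geostrophic balance: in the Northern Hemisphere the Coriolis force deflects motion to the right, so the geostrophic wind blows 90° to the right of the pressure-gradient force (low pressure on the left).
Rotating 090° by 90° clockwise gives 180° — the wind blows toward the south.

180°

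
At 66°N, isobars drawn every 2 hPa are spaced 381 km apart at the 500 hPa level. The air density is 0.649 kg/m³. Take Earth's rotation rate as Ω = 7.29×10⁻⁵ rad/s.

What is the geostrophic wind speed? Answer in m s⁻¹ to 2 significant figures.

Coriolis parameter at 66°N:
f = 2Ω sin φ = 2 × 7.29×10⁻⁵ × sin 66° = 1.33×10⁻⁴ s⁻¹
Pressure gradient: |∂P/∂n| = 200 Pa / 381000 m = 5.25×10⁻⁴ Pa/m
Geostrophic balance (pressure-gradient force = Coriolis force):
V_g = (1/(fρ)) |∂P/∂n| = 5.25×10⁻⁴ / (1.33×10⁻⁴ × 0.649) = 6.07 m/s

6.1 m s⁻¹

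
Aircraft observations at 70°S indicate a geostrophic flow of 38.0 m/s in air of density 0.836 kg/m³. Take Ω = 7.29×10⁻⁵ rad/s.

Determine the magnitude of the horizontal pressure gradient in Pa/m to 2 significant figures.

4.4×10⁻³ Pa/m

Coriolis parameter at 70°S:
f = 2Ω sin φ = 2 × 7.29×10⁻⁵ × sin 70° = 1.37×10⁻⁴ s⁻¹
Geostrophic balance rearranged: |∂P/∂n| = f ρ V_g
|∂P/∂n| = 1.37×10⁻⁴ × 0.836 × 38.0 = 4.35×10⁻³ Pa/m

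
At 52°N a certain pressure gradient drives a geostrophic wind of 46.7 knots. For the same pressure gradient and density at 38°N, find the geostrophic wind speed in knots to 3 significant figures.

59.8 knots

With the same pressure gradient and density, V_g ∝ 1/f ∝ 1/sin φ.
V₂ = V₁ · sin φ₁ / sin φ₂ = 46.7 × sin 52° / sin 38°
V₂ = 46.7 × 0.7880/0.6157 = 59.8 knots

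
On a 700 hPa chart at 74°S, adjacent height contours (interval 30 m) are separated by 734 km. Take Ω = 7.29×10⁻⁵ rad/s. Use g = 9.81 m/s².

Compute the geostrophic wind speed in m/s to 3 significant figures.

2.86 m/s

Coriolis parameter at 74°S:
f = 2Ω sin φ = 2 × 7.29×10⁻⁵ × sin 74° = 1.40×10⁻⁴ s⁻¹
Height gradient: |∂Z/∂n| = 30 m / 734000 m = 4.09×10⁻⁵
On a pressure surface, geostrophic balance gives V_g = (g/f)|∂Z/∂n|:
V_g = 9.81 × 4.09×10⁻⁵ / 1.40×10⁻⁴ = 2.86 m/s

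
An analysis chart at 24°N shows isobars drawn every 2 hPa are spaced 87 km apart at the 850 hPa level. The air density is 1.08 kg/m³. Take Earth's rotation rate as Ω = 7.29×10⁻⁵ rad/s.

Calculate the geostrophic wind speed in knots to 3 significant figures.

69.8 knots

Coriolis parameter at 24°N:
f = 2Ω sin φ = 2 × 7.29×10⁻⁵ × sin 24° = 5.93×10⁻⁵ s⁻¹
Pressure gradient: |∂P/∂n| = 200 Pa / 87000 m = 2.30×10⁻³ Pa/m
Geostrophic balance (pressure-gradient force = Coriolis force):
V_g = (1/(fρ)) |∂P/∂n| = 2.30×10⁻³ / (5.93×10⁻⁵ × 1.08) = 35.9 m/s
Converting: 35.9 m/s × 1.944 = 69.8 knots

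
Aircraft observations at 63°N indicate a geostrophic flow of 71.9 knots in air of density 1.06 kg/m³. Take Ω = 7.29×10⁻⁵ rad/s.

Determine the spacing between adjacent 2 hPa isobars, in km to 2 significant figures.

39 km

Coriolis parameter at 63°N:
f = 2Ω sin φ = 2 × 7.29×10⁻⁵ × sin 63° = 1.30×10⁻⁴ s⁻¹
Wind speed in SI: 71.9 knots = 37.0 m/s
Geostrophic balance rearranged: |∂P/∂n| = f ρ V_g
|∂P/∂n| = 1.30×10⁻⁴ × 1.06 × 37.0 = 5.09×10⁻³ Pa/m
Isobar spacing: Δn = ΔP/|∂P/∂n| = 200 Pa / 5.09×10⁻³ Pa/m = 39266 m ≈ 39 km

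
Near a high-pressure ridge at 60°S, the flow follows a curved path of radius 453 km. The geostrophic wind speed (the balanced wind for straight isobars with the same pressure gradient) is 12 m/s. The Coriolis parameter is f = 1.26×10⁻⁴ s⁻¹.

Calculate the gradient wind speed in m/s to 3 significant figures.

Around a high, pressure-gradient force acts outward with centrifugal, so Coriolis balances both:
fV = (1/ρ)|∂P/∂n| + V²/R  →  V² − fR·V + fR·V_g = 0
With fR = 1.26×10⁻⁴ × 453×10³ m = 57.1 m/s:
V = [fR − √((fR)² − 4 fR V_g)]/2 = [57.1 − √(57.1² − 4×57.1×12)]/2 = 17.2 m/s
Supergeostrophic (V > V_g = 12 m/s), as expected around a high.

17.2 m/s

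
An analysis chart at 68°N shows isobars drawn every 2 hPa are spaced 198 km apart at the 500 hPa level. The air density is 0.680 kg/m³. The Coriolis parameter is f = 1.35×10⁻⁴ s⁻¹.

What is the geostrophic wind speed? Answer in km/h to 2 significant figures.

Pressure gradient: |∂P/∂n| = 200 Pa / 198000 m = 1.01×10⁻³ Pa/m
Geostrophic balance (pressure-gradient force = Coriolis force):
V_g = (1/(fρ)) |∂P/∂n| = 1.01×10⁻³ / (1.35×10⁻⁴ × 0.680) = 11.0 m/s
Converting: 11.0 m/s × 3.6 = 40 km/h

40 km/h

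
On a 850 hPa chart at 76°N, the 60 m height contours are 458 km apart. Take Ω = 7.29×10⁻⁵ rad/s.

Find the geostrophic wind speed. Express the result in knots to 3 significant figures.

17.7 knots

Coriolis parameter at 76°N:
f = 2Ω sin φ = 2 × 7.29×10⁻⁵ × sin 76° = 1.41×10⁻⁴ s⁻¹
Height gradient: |∂Z/∂n| = 60 m / 458000 m = 1.31×10⁻⁴
On a pressure surface, geostrophic balance gives V_g = (g/f)|∂Z/∂n|:
V_g = 9.81 × 1.31×10⁻⁴ / 1.41×10⁻⁴ = 9.08 m/s
Converting: 9.08 m/s × 1.944 = 17.7 knots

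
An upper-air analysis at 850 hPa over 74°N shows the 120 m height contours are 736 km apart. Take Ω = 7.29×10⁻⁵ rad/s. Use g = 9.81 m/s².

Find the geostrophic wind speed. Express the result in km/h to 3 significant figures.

41.1 km/h

Coriolis parameter at 74°N:
f = 2Ω sin φ = 2 × 7.29×10⁻⁵ × sin 74° = 1.40×10⁻⁴ s⁻¹
Height gradient: |∂Z/∂n| = 120 m / 736000 m = 1.63×10⁻⁴
On a pressure surface, geostrophic balance gives V_g = (g/f)|∂Z/∂n|:
V_g = 9.81 × 1.63×10⁻⁴ / 1.40×10⁻⁴ = 11.4 m/s
Converting: 11.4 m/s × 3.6 = 41.1 km/h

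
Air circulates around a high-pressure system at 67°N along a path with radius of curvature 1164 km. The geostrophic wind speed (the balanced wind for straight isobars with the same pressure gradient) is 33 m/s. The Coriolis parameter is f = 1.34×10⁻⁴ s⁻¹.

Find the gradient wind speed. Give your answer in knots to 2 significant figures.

92 knots

Around a high, pressure-gradient force acts outward with centrifugal, so Coriolis balances both:
fV = (1/ρ)|∂P/∂n| + V²/R  →  V² − fR·V + fR·V_g = 0
With fR = 1.34×10⁻⁴ × 1164×10³ m = 156 m/s:
V = [fR − √((fR)² − 4 fR V_g)]/2 = [156 − √(156² − 4×156×33)]/2 = 47.4 m/s
Supergeostrophic (V > V_g = 33 m/s), as expected around a high.
Converting: 47.4 m/s × 1.944 = 92 knots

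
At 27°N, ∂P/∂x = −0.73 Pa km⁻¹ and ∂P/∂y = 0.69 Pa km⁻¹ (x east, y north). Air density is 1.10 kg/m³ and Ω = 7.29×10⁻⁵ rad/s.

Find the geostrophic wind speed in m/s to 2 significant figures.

14 m/s

Coriolis parameter at 27°N:
f = 2Ω sin φ = 2 × 7.29×10⁻⁵ × sin 27° = 6.62×10⁻⁵ s⁻¹
Component geostrophic relations (x east, y north):
u_g = −(1/(fρ)) ∂P/∂y,  v_g = (1/(fρ)) ∂P/∂x
u_g = −(0.69×10⁻³)/(6.62×10⁻⁵ × 1.10) = −9.48 m/s;  v_g = (−0.73×10⁻³)/(6.62×10⁻⁵ × 1.10) = −10.0 m/s
|V_g| = √(u_g² + v_g²) = 13.8 m/s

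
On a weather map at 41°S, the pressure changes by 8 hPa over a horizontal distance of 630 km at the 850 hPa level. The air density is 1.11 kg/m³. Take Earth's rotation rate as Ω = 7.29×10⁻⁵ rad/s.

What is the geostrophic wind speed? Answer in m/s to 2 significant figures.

Coriolis parameter at 41°S:
f = 2Ω sin φ = 2 × 7.29×10⁻⁵ × sin 41° = 9.57×10⁻⁵ s⁻¹
Pressure gradient: |∂P/∂n| = 800 Pa / 630000 m = 1.27×10⁻³ Pa/m
Geostrophic balance (pressure-gradient force = Coriolis force):
V_g = (1/(fρ)) |∂P/∂n| = 1.27×10⁻³ / (9.57×10⁻⁵ × 1.11) = 12.0 m/s

12 m/s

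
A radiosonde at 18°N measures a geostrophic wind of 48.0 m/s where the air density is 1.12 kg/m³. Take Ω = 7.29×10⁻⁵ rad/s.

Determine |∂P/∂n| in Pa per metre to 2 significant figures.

Coriolis parameter at 18°N:
f = 2Ω sin φ = 2 × 7.29×10⁻⁵ × sin 18° = 4.51×10⁻⁵ s⁻¹
Geostrophic balance rearranged: |∂P/∂n| = f ρ V_g
|∂P/∂n| = 4.51×10⁻⁵ × 1.12 × 48.0 = 2.42×10⁻³ Pa/m

2.4×10⁻³ Pa/m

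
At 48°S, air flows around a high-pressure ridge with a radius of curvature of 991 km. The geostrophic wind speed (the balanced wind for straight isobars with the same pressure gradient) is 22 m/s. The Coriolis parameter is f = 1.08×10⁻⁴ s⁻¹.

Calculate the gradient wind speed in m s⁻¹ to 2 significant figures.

31 m s⁻¹

Around a high, pressure-gradient force acts outward with centrifugal, so Coriolis balances both:
fV = (1/ρ)|∂P/∂n| + V²/R  →  V² − fR·V + fR·V_g = 0
With fR = 1.08×10⁻⁴ × 991×10³ m = 107 m/s:
V = [fR − √((fR)² − 4 fR V_g)]/2 = [107 − √(107² − 4×107×22)]/2 = 31 m/s
Supergeostrophic (V > V_g = 22 m/s), as expected around a high.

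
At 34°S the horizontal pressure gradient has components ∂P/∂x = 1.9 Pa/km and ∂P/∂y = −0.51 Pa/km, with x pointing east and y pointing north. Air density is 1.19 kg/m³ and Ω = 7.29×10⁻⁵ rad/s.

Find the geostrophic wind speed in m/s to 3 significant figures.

20.3 m/s

Coriolis parameter at 34°S:
f = 2Ω sin φ = 2 × 7.29×10⁻⁵ × sin 34° = 8.15×10⁻⁵ s⁻¹
In the Southern Hemisphere f is negative: f = −8.15×10⁻⁵ s⁻¹.
Component geostrophic relations (x east, y north):
u_g = −(1/(fρ)) ∂P/∂y,  v_g = (1/(fρ)) ∂P/∂x
u_g = −(−0.51×10⁻³)/(−8.15×10⁻⁵ × 1.19) = −5.26 m/s;  v_g = (1.9×10⁻³)/(−8.15×10⁻⁵ × 1.19) = −19.6 m/s
|V_g| = √(u_g² + v_g²) = 20.3 m/s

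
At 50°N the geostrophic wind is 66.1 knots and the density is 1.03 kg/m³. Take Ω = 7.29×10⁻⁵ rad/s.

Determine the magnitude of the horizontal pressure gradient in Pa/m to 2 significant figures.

Coriolis parameter at 50°N:
f = 2Ω sin φ = 2 × 7.29×10⁻⁵ × sin 50° = 1.12×10⁻⁴ s⁻¹
Wind speed in SI: 66.1 knots = 34.0 m/s
Geostrophic balance rearranged: |∂P/∂n| = f ρ V_g
|∂P/∂n| = 1.12×10⁻⁴ × 1.03 × 34.0 = 3.91×10⁻³ Pa/m

3.9×10⁻³ Pa/m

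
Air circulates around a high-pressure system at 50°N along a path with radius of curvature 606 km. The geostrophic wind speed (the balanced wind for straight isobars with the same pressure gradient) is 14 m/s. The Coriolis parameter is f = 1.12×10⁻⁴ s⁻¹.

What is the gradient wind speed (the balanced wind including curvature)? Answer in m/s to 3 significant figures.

Around a high, pressure-gradient force acts outward with centrifugal, so Coriolis balances both:
fV = (1/ρ)|∂P/∂n| + V²/R  →  V² − fR·V + fR·V_g = 0
With fR = 1.12×10⁻⁴ × 606×10³ m = 67.9 m/s:
V = [fR − √((fR)² − 4 fR V_g)]/2 = [67.9 − √(67.9² − 4×67.9×14)]/2 = 19.7 m/s
Supergeostrophic (V > V_g = 14 m/s), as expected around a high.

19.7 m/s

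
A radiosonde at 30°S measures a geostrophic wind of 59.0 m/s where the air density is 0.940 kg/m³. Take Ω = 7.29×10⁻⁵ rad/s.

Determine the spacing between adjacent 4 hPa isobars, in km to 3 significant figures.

Coriolis parameter at 30°S:
f = 2Ω sin φ = 2 × 7.29×10⁻⁵ × sin 30° = 7.29×10⁻⁵ s⁻¹
Geostrophic balance rearranged: |∂P/∂n| = f ρ V_g
|∂P/∂n| = 7.29×10⁻⁵ × 0.940 × 59.0 = 4.04×10⁻³ Pa/m
Isobar spacing: Δn = ΔP/|∂P/∂n| = 400 Pa / 4.04×10⁻³ Pa/m = 98936 m ≈ 98.9 km

98.9 km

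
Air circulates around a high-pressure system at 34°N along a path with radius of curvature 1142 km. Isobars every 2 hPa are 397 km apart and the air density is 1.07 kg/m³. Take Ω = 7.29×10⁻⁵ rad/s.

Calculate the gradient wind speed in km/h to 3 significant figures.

22.3 km/h

Coriolis parameter at 34°N:
f = 2Ω sin φ = 2 × 7.29×10⁻⁵ × sin 34° = 8.15×10⁻⁵ s⁻¹
Pressure gradient: |∂P/∂n| = 200 Pa / 397000 m = 5.04×10⁻⁴ Pa/m
Geostrophic speed: V_g = |∂P/∂n|/(fρ) = 5.04×10⁻⁴/(8.15×10⁻⁵ × 1.07) = 5.77 m/s
Around a high, pressure-gradient force acts outward with centrifugal, so Coriolis balances both:
fV = (1/ρ)|∂P/∂n| + V²/R  →  V² − fR·V + fR·V_g = 0
With fR = 8.15×10⁻⁵ × 1142×10³ m = 93.1 m/s:
V = [fR − √((fR)² − 4 fR V_g)]/2 = [93.1 − √(93.1² − 4×93.1×5.77)]/2 = 6.19 m/s
Supergeostrophic (V > V_g = 5.77 m/s), as expected around a high.
Converting: 6.19 m/s × 3.6 = 22.3 km/h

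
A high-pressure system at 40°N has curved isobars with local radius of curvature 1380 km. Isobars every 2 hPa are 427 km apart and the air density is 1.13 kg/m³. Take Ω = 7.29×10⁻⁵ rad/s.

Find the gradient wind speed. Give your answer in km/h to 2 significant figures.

Coriolis parameter at 40°N:
f = 2Ω sin φ = 2 × 7.29×10⁻⁵ × sin 40° = 9.37×10⁻⁵ s⁻¹
Pressure gradient: |∂P/∂n| = 200 Pa / 427000 m = 4.68×10⁻⁴ Pa/m
Geostrophic speed: V_g = |∂P/∂n|/(fρ) = 4.68×10⁻⁴/(9.37×10⁻⁵ × 1.13) = 4.42 m/s
Around a high, pressure-gradient force acts outward with centrifugal, so Coriolis balances both:
fV = (1/ρ)|∂P/∂n| + V²/R  →  V² − fR·V + fR·V_g = 0
With fR = 9.37×10⁻⁵ × 1380×10³ m = 129 m/s:
V = [fR − √((fR)² − 4 fR V_g)]/2 = [129 − √(129² − 4×129×4.42)]/2 = 4.59 m/s
Supergeostrophic (V > V_g = 4.42 m/s), as expected around a high.
Converting: 4.59 m/s × 3.6 = 17 km/h

17 km/h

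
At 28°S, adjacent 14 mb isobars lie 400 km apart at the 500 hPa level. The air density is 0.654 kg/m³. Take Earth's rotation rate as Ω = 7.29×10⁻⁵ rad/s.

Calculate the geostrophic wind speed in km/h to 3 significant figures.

281 km/h

Coriolis parameter at 28°S:
f = 2Ω sin φ = 2 × 7.29×10⁻⁵ × sin 28° = 6.84×10⁻⁵ s⁻¹
Pressure gradient: |∂P/∂n| = 1400 Pa / 400000 m = 3.50×10⁻³ Pa/m
Geostrophic balance (pressure-gradient force = Coriolis force):
V_g = (1/(fρ)) |∂P/∂n| = 3.50×10⁻³ / (6.84×10⁻⁵ × 0.654) = 78.2 m/s
Converting: 78.2 m/s × 3.6 = 281 km/h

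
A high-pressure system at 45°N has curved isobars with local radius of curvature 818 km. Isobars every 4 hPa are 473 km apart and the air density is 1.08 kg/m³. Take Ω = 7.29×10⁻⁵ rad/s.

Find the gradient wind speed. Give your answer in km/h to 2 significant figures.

30 km/h

Coriolis parameter at 45°N:
f = 2Ω sin φ = 2 × 7.29×10⁻⁵ × sin 45° = 1.03×10⁻⁴ s⁻¹
Pressure gradient: |∂P/∂n| = 400 Pa / 473000 m = 8.46×10⁻⁴ Pa/m
Geostrophic speed: V_g = |∂P/∂n|/(fρ) = 8.46×10⁻⁴/(1.03×10⁻⁴ × 1.08) = 7.60 m/s
Around a high, pressure-gradient force acts outward with centrifugal, so Coriolis balances both:
fV = (1/ρ)|∂P/∂n| + V²/R  →  V² − fR·V + fR·V_g = 0
With fR = 1.03×10⁻⁴ × 818×10³ m = 84.3 m/s:
V = [fR − √((fR)² − 4 fR V_g)]/2 = [84.3 − √(84.3² − 4×84.3×7.6)]/2 = 8.44 m/s
Supergeostrophic (V > V_g = 7.6 m/s), as expected around a high.
Converting: 8.44 m/s × 3.6 = 30 km/h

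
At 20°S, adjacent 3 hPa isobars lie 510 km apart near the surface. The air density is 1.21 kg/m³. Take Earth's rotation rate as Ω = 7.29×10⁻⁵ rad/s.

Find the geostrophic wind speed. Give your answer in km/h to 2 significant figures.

35 km/h

Coriolis parameter at 20°S:
f = 2Ω sin φ = 2 × 7.29×10⁻⁵ × sin 20° = 4.99×10⁻⁵ s⁻¹
Pressure gradient: |∂P/∂n| = 300 Pa / 510000 m = 5.88×10⁻⁴ Pa/m
Geostrophic balance (pressure-gradient force = Coriolis force):
V_g = (1/(fρ)) |∂P/∂n| = 5.88×10⁻⁴ / (4.99×10⁻⁵ × 1.21) = 9.75 m/s
Converting: 9.75 m/s × 3.6 = 35 km/h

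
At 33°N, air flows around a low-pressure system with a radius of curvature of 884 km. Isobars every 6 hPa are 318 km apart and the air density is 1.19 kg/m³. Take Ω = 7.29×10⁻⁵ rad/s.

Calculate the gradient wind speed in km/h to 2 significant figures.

Coriolis parameter at 33°N:
f = 2Ω sin φ = 2 × 7.29×10⁻⁵ × sin 33° = 7.94×10⁻⁵ s⁻¹
Pressure gradient: |∂P/∂n| = 600 Pa / 318000 m = 1.89×10⁻³ Pa/m
Geostrophic speed: V_g = |∂P/∂n|/(fρ) = 1.89×10⁻³/(7.94×10⁻⁵ × 1.19) = 20.0 m/s
Around a low, centrifugal force acts outward with Coriolis, so pressure-gradient force balances both:
(1/ρ)|∂P/∂n| = fV + V²/R  →  V² + fR·V − fR·V_g = 0
With fR = 7.94×10⁻⁵ × 884×10³ m = 70.2 m/s:
V = [−fR + √((fR)² + 4 fR V_g)]/2 = [−70.2 + √(70.2² + 4×70.2×20)]/2 = 16.2 m/s
Subgeostrophic (V < V_g = 20 m/s), as expected around a low.
Converting: 16.2 m/s × 3.6 = 58 km/h

58 km/h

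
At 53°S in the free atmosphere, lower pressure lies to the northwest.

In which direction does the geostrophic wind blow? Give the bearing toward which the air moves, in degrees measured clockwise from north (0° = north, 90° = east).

The pressure-gradient force points toward the northwest (bearing 315°).
Geostrophic balance: in the Southern Hemisphere the Coriolis force deflects motion to the left, so the geostrophic wind blows 90° to the left of the pressure-gradient force (low pressure on the right).
Rotating 315° by 90° counterclockwise gives 225° — the wind blows toward the southwest.

225°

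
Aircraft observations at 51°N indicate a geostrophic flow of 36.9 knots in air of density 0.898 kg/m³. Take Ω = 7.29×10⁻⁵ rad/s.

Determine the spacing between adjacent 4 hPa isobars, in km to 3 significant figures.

Coriolis parameter at 51°N:
f = 2Ω sin φ = 2 × 7.29×10⁻⁵ × sin 51° = 1.13×10⁻⁴ s⁻¹
Wind speed in SI: 36.9 knots = 19.0 m/s
Geostrophic balance rearranged: |∂P/∂n| = f ρ V_g
|∂P/∂n| = 1.13×10⁻⁴ × 0.898 × 19.0 = 1.93×10⁻³ Pa/m
Isobar spacing: Δn = ΔP/|∂P/∂n| = 400 Pa / 1.93×10⁻³ Pa/m = 207090 m ≈ 207 km

207 km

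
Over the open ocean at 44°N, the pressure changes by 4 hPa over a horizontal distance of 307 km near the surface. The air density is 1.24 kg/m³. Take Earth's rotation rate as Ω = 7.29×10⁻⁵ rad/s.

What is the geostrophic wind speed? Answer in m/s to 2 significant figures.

Coriolis parameter at 44°N:
f = 2Ω sin φ = 2 × 7.29×10⁻⁵ × sin 44° = 1.01×10⁻⁴ s⁻¹
Pressure gradient: |∂P/∂n| = 400 Pa / 307000 m = 1.30×10⁻³ Pa/m
Geostrophic balance (pressure-gradient force = Coriolis force):
V_g = (1/(fρ)) |∂P/∂n| = 1.30×10⁻³ / (1.01×10⁻⁴ × 1.24) = 10.4 m/s

10 m/s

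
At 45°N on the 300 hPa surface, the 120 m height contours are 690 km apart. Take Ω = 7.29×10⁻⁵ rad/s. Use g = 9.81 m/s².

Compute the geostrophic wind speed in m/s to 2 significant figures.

17 m/s

Coriolis parameter at 45°N:
f = 2Ω sin φ = 2 × 7.29×10⁻⁵ × sin 45° = 1.03×10⁻⁴ s⁻¹
Height gradient: |∂Z/∂n| = 120 m / 690000 m = 1.74×10⁻⁴
On a pressure surface, geostrophic balance gives V_g = (g/f)|∂Z/∂n|:
V_g = 9.81 × 1.74×10⁻⁴ / 1.03×10⁻⁴ = 16.5 m/s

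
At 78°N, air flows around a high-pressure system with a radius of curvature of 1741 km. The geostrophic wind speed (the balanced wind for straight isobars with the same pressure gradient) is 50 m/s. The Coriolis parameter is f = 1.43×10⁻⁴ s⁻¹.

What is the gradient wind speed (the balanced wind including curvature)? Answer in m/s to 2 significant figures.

Around a high, pressure-gradient force acts outward with centrifugal, so Coriolis balances both:
fV = (1/ρ)|∂P/∂n| + V²/R  →  V² − fR·V + fR·V_g = 0
With fR = 1.43×10⁻⁴ × 1741×10³ m = 249 m/s:
V = [fR − √((fR)² − 4 fR V_g)]/2 = [249 − √(249² − 4×249×50)]/2 = 69.3 m/s
Supergeostrophic (V > V_g = 50 m/s), as expected around a high.

69 m/s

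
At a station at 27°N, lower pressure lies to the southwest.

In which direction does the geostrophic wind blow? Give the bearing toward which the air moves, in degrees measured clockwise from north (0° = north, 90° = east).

315°

The pressure-gradient force points toward the southwest (bearing 225°).
Geostrophic balance: in the Northern Hemisphere the Coriolis force deflects motion to the right, so the geostrophic wind blows 90° to the right of the pressure-gradient force (low pressure on the left).
Rotating 225° by 90° clockwise gives 315° — the wind blows toward the northwest.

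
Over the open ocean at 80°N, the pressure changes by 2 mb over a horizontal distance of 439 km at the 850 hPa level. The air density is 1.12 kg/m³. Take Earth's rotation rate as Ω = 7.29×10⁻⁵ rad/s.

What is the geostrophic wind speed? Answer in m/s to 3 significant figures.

2.83 m/s

Coriolis parameter at 80°N:
f = 2Ω sin φ = 2 × 7.29×10⁻⁵ × sin 80° = 1.44×10⁻⁴ s⁻¹
Pressure gradient: |∂P/∂n| = 200 Pa / 439000 m = 4.56×10⁻⁴ Pa/m
Geostrophic balance (pressure-gradient force = Coriolis force):
V_g = (1/(fρ)) |∂P/∂n| = 4.56×10⁻⁴ / (1.44×10⁻⁴ × 1.12) = 2.83 m/s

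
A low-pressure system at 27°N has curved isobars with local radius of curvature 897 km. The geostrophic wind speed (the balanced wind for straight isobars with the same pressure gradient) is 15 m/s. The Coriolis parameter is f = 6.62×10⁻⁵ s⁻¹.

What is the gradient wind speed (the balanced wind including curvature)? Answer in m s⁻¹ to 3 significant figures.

Around a low, centrifugal force acts outward with Coriolis, so pressure-gradient force balances both:
(1/ρ)|∂P/∂n| = fV + V²/R  →  V² + fR·V − fR·V_g = 0
With fR = 6.62×10⁻⁵ × 897×10³ m = 59.4 m/s:
V = [−fR + √((fR)² + 4 fR V_g)]/2 = [−59.4 + √(59.4² + 4×59.4×15)]/2 = 12.4 m/s
Subgeostrophic (V < V_g = 15 m/s), as expected around a low.

12.4 m s⁻¹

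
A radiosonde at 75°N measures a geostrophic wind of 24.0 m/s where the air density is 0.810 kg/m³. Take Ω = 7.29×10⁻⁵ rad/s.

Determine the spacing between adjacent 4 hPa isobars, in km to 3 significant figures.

Coriolis parameter at 75°N:
f = 2Ω sin φ = 2 × 7.29×10⁻⁵ × sin 75° = 1.41×10⁻⁴ s⁻¹
Geostrophic balance rearranged: |∂P/∂n| = f ρ V_g
|∂P/∂n| = 1.41×10⁻⁴ × 0.810 × 24.0 = 2.74×10⁻³ Pa/m
Isobar spacing: Δn = ΔP/|∂P/∂n| = 400 Pa / 2.74×10⁻³ Pa/m = 146104 m ≈ 146 km

146 km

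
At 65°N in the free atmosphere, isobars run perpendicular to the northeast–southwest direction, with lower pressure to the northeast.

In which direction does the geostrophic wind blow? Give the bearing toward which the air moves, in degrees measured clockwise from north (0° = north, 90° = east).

The pressure-gradient force points toward the northeast (bearing 045°).
Geostrophic balance: in the Northern Hemisphere the Coriolis force deflects motion to the right, so the geostrophic wind blows 90° to the right of the pressure-gradient force (low pressure on the left).
Rotating 045° by 90° clockwise gives 135° — the wind blows toward the southeast.

135°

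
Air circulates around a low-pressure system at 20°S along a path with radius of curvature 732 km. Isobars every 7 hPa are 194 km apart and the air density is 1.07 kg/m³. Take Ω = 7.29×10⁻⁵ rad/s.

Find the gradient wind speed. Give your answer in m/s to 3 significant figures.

34.7 m/s

Coriolis parameter at 20°S:
f = 2Ω sin φ = 2 × 7.29×10⁻⁵ × sin 20° = 4.99×10⁻⁵ s⁻¹
Pressure gradient: |∂P/∂n| = 700 Pa / 194000 m = 3.61×10⁻³ Pa/m
Geostrophic speed: V_g = |∂P/∂n|/(fρ) = 3.61×10⁻³/(4.99×10⁻⁵ × 1.07) = 67.6 m/s
Around a low, centrifugal force acts outward with Coriolis, so pressure-gradient force balances both:
(1/ρ)|∂P/∂n| = fV + V²/R  →  V² + fR·V − fR·V_g = 0
With fR = 4.99×10⁻⁵ × 732×10³ m = 36.5 m/s:
V = [−fR + √((fR)² + 4 fR V_g)]/2 = [−36.5 + √(36.5² + 4×36.5×67.6)]/2 = 34.7 m/s
Subgeostrophic (V < V_g = 67.6 m/s), as expected around a low.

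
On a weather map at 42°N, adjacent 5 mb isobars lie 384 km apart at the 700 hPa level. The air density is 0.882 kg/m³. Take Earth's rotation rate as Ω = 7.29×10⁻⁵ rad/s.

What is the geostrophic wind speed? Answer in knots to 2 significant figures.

29 knots

Coriolis parameter at 42°N:
f = 2Ω sin φ = 2 × 7.29×10⁻⁵ × sin 42° = 9.76×10⁻⁵ s⁻¹
Pressure gradient: |∂P/∂n| = 500 Pa / 384000 m = 1.30×10⁻³ Pa/m
Geostrophic balance (pressure-gradient force = Coriolis force):
V_g = (1/(fρ)) |∂P/∂n| = 1.30×10⁻³ / (9.76×10⁻⁵ × 0.882) = 15.1 m/s
Converting: 15.1 m/s × 1.944 = 29 knots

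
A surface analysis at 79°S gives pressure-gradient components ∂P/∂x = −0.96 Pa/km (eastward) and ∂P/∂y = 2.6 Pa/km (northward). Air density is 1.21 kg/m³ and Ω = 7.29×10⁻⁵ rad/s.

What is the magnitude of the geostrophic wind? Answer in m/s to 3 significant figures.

Coriolis parameter at 79°S:
f = 2Ω sin φ = 2 × 7.29×10⁻⁵ × sin 79° = 1.43×10⁻⁴ s⁻¹
In the Southern Hemisphere f is negative: f = −1.43×10⁻⁴ s⁻¹.
Component geostrophic relations (x east, y north):
u_g = −(1/(fρ)) ∂P/∂y,  v_g = (1/(fρ)) ∂P/∂x
u_g = −(2.6×10⁻³)/(−1.43×10⁻⁴ × 1.21) = 15.0 m/s;  v_g = (−0.96×10⁻³)/(−1.43×10⁻⁴ × 1.21) = 5.54 m/s
|V_g| = √(u_g² + v_g²) = 16.0 m/s

16.0 m/s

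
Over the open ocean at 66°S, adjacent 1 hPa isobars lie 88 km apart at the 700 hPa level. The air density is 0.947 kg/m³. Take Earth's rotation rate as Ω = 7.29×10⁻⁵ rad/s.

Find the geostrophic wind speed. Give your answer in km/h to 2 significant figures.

Coriolis parameter at 66°S:
f = 2Ω sin φ = 2 × 7.29×10⁻⁵ × sin 66° = 1.33×10⁻⁴ s⁻¹
Pressure gradient: |∂P/∂n| = 100 Pa / 88000 m = 1.14×10⁻³ Pa/m
Geostrophic balance (pressure-gradient force = Coriolis force):
V_g = (1/(fρ)) |∂P/∂n| = 1.14×10⁻³ / (1.33×10⁻⁴ × 0.947) = 9.01 m/s
Converting: 9.01 m/s × 3.6 = 32 km/h

32 km/h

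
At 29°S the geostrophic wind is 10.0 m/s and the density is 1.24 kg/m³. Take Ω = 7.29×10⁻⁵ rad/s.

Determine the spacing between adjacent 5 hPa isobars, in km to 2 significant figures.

570 km

Coriolis parameter at 29°S:
f = 2Ω sin φ = 2 × 7.29×10⁻⁵ × sin 29° = 7.07×10⁻⁵ s⁻¹
Geostrophic balance rearranged: |∂P/∂n| = f ρ V_g
|∂P/∂n| = 7.07×10⁻⁵ × 1.24 × 10.0 = 8.76×10⁻⁴ Pa/m
Isobar spacing: Δn = ΔP/|∂P/∂n| = 500 Pa / 8.76×10⁻⁴ Pa/m = 570453 m ≈ 570 km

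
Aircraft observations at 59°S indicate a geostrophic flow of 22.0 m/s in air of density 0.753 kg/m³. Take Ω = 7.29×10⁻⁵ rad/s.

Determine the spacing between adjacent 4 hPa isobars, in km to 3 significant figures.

Coriolis parameter at 59°S:
f = 2Ω sin φ = 2 × 7.29×10⁻⁵ × sin 59° = 1.25×10⁻⁴ s⁻¹
Geostrophic balance rearranged: |∂P/∂n| = f ρ V_g
|∂P/∂n| = 1.25×10⁻⁴ × 0.753 × 22.0 = 2.07×10⁻³ Pa/m
Isobar spacing: Δn = ΔP/|∂P/∂n| = 400 Pa / 2.07×10⁻³ Pa/m = 193205 m ≈ 193 km

193 km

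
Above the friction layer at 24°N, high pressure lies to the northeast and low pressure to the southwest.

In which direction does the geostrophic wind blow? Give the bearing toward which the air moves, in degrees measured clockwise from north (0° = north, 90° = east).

315°

The pressure-gradient force points toward the southwest (bearing 225°).
Geostrophic balance: in the Northern Hemisphere the Coriolis force deflects motion to the right, so the geostrophic wind blows 90° to the right of the pressure-gradient force (low pressure on the left).
Rotating 225° by 90° clockwise gives 315° — the wind blows toward the northwest.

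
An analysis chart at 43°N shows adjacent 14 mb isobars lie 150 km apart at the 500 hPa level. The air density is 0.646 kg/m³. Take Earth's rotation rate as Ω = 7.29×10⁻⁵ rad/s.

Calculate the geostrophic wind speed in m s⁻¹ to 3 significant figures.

145 m s⁻¹

Coriolis parameter at 43°N:
f = 2Ω sin φ = 2 × 7.29×10⁻⁵ × sin 43° = 9.94×10⁻⁵ s⁻¹
Pressure gradient: |∂P/∂n| = 1400 Pa / 150000 m = 9.33×10⁻³ Pa/m
Geostrophic balance (pressure-gradient force = Coriolis force):
V_g = (1/(fρ)) |∂P/∂n| = 9.33×10⁻³ / (9.94×10⁻⁵ × 0.646) = 145 m/s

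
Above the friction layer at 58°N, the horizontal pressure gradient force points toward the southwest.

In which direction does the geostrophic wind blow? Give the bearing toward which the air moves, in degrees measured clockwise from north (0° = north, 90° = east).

The pressure-gradient force points toward the southwest (bearing 225°).
Geostrophic balance: in the Northern Hemisphere the Coriolis force deflects motion to the right, so the geostrophic wind blows 90° to the right of the pressure-gradient force (low pressure on the left).
Rotating 225° by 90° clockwise gives 315° — the wind blows toward the northwest.

315°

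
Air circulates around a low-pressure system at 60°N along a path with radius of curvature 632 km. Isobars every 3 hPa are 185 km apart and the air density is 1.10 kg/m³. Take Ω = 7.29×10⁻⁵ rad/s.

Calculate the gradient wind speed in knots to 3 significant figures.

Coriolis parameter at 60°N:
f = 2Ω sin φ = 2 × 7.29×10⁻⁵ × sin 60° = 1.26×10⁻⁴ s⁻¹
Pressure gradient: |∂P/∂n| = 300 Pa / 185000 m = 1.62×10⁻³ Pa/m
Geostrophic speed: V_g = |∂P/∂n|/(fρ) = 1.62×10⁻³/(1.26×10⁻⁴ × 1.10) = 11.7 m/s
Around a low, centrifugal force acts outward with Coriolis, so pressure-gradient force balances both:
(1/ρ)|∂P/∂n| = fV + V²/R  →  V² + fR·V − fR·V_g = 0
With fR = 1.26×10⁻⁴ × 632×10³ m = 79.8 m/s:
V = [−fR + √((fR)² + 4 fR V_g)]/2 = [−79.8 + √(79.8² + 4×79.8×11.7)]/2 = 10.3 m/s
Subgeostrophic (V < V_g = 11.7 m/s), as expected around a low.
Converting: 10.3 m/s × 1.944 = 20.1 knots

20.1 knots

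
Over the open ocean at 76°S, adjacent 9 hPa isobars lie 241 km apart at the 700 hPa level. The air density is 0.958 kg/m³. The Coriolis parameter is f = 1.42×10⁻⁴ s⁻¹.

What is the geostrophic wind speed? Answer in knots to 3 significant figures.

53.4 knots

Pressure gradient: |∂P/∂n| = 900 Pa / 241000 m = 3.73×10⁻³ Pa/m
Geostrophic balance (pressure-gradient force = Coriolis force):
V_g = (1/(fρ)) |∂P/∂n| = 3.73×10⁻³ / (1.42×10⁻⁴ × 0.958) = 27.5 m/s
Converting: 27.5 m/s × 1.944 = 53.4 knots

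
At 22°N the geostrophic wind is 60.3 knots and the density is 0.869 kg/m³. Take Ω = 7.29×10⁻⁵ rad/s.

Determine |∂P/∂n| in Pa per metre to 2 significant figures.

1.5×10⁻³ Pa/m

Coriolis parameter at 22°N:
f = 2Ω sin φ = 2 × 7.29×10⁻⁵ × sin 22° = 5.46×10⁻⁵ s⁻¹
Wind speed in SI: 60.3 knots = 31.0 m/s
Geostrophic balance rearranged: |∂P/∂n| = f ρ V_g
|∂P/∂n| = 5.46×10⁻⁵ × 0.869 × 31.0 = 1.47×10⁻³ Pa/m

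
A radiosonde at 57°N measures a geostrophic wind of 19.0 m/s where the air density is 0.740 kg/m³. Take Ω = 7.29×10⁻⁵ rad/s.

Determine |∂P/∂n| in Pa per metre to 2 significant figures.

Coriolis parameter at 57°N:
f = 2Ω sin φ = 2 × 7.29×10⁻⁵ × sin 57° = 1.22×10⁻⁴ s⁻¹
Geostrophic balance rearranged: |∂P/∂n| = f ρ V_g
|∂P/∂n| = 1.22×10⁻⁴ × 0.740 × 19.0 = 1.72×10⁻³ Pa/m

1.7×10⁻³ Pa/m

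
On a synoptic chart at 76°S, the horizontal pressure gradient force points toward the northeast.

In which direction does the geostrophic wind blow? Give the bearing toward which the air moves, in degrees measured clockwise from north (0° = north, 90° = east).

The pressure-gradient force points toward the northeast (bearing 045°).
Geostrophic balance: in the Southern Hemisphere the Coriolis force deflects motion to the left, so the geostrophic wind blows 90° to the left of the pressure-gradient force (low pressure on the right).
Rotating 045° by 90° counterclockwise gives 315° — the wind blows toward the northwest.

315°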